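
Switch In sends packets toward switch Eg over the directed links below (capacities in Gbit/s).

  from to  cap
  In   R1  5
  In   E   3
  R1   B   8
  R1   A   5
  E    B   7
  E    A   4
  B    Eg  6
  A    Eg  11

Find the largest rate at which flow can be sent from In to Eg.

Augment In→R1→B→Eg: bottleneck 5, flow now 5.
Augment In→E→B→Eg: bottleneck 1, flow now 6.
Augment In→E→A→Eg: bottleneck 2, flow now 8.
No augmenting path remains; maximum flow = 8.
In the residual graph, reachable from In: {In}.
Min-cut edges: In→R1 (5), In→E (3); capacity 5 + 3 = 8.
This cut is saturated, so no flow can exceed 8.

8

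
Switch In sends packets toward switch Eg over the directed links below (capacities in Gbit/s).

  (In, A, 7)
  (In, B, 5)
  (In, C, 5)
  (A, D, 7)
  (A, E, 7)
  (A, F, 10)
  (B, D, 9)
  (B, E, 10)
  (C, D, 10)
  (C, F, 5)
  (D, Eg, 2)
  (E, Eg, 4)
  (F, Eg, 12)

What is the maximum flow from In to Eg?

Augment In→A→D→Eg: bottleneck 2, flow now 2.
Augment In→A→E→Eg: bottleneck 4, flow now 6.
Augment In→A→F→Eg: bottleneck 1, flow now 7.
Augment In→C→F→Eg: bottleneck 5, flow now 12.
Augment In→B→D→A→F→Eg: bottleneck 2, flow now 14. (uses reverse residual edge)
Augment In→B→E→A→F→Eg: bottleneck 3, flow now 17. (uses reverse residual edge)
No augmenting path remains; maximum flow = 17.
In the residual graph, reachable from In: {In}.
Min-cut edges: In→A (7), In→B (5), In→C (5); capacity 7 + 5 + 5 = 17.
This cut is saturated, so no flow can exceed 17.

17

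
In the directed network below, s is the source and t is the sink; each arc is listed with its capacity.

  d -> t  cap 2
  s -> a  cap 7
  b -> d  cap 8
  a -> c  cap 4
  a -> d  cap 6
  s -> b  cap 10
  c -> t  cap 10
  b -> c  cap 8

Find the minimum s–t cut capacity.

12

Augment s→a→c→t: bottleneck 4, flow now 4.
Augment s→a→d→t: bottleneck 2, flow now 6.
Augment s→b→c→t: bottleneck 6, flow now 12.
No augmenting path remains; maximum flow = 12.
By max-flow min-cut, the minimum cut capacity equals the max flow.
In the residual graph, reachable from s: {s, a, b, c, d}.
Min-cut edges: c→t (10), d→t (2); capacity 10 + 2 = 12.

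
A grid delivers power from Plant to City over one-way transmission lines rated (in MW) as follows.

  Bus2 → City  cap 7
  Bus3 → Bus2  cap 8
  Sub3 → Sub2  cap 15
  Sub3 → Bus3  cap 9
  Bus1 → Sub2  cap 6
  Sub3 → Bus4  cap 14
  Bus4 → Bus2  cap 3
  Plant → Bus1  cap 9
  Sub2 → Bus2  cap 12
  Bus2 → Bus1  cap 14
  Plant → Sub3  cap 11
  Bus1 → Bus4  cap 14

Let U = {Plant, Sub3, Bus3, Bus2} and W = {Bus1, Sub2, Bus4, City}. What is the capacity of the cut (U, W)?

59

Edges leaving {Plant, Sub3, Bus3, Bus2}: Plant→Bus1 (9), Sub3→Sub2 (15), Sub3→Bus4 (14), Bus2→Bus1 (14), Bus2→City (7).
Cut capacity = 9 + 15 + 14 + 14 + 7 = 59.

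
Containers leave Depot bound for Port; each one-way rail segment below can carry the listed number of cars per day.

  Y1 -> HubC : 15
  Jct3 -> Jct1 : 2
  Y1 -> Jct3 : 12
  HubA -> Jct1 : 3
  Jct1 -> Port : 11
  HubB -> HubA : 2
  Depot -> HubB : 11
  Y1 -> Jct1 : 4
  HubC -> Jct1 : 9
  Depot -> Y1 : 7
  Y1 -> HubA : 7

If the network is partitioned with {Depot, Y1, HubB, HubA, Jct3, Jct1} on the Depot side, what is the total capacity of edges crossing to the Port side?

Edges leaving {Depot, Y1, HubB, HubA, Jct3, Jct1}: Y1→HubC (15), Jct1→Port (11).
Cut capacity = 15 + 11 = 26.

26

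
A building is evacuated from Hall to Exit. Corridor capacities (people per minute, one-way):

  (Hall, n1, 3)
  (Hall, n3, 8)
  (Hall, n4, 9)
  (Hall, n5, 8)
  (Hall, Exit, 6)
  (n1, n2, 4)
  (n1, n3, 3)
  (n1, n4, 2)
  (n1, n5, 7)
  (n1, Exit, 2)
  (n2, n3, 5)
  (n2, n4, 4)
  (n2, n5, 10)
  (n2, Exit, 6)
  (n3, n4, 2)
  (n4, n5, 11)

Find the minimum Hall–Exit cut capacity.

9

Augment Hall→Exit: bottleneck 6, flow now 6.
Augment Hall→n1→Exit: bottleneck 2, flow now 8.
Augment Hall→n1→n2→Exit: bottleneck 1, flow now 9.
No augmenting path remains; maximum flow = 9.
By max-flow min-cut, the minimum cut capacity equals the max flow.
In the residual graph, reachable from Hall: {Hall, n3, n4, n5}.
Min-cut edges: Hall→n1 (3), Hall→Exit (6); capacity 3 + 6 = 9.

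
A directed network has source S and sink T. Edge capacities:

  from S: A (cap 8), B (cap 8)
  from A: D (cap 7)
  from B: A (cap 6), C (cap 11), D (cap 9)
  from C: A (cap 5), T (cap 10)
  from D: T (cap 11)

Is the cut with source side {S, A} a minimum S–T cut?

Yes — it is a minimum cut (capacity 15).

Given cut capacity: 8 + 7 = 15.
Augment S→A→D→T: bottleneck 7, flow now 7.
Augment S→B→C→T: bottleneck 8, flow now 15.
No augmenting path remains; maximum flow = 15.
Cut capacity 15 equals the max flow, so it is a minimum cut.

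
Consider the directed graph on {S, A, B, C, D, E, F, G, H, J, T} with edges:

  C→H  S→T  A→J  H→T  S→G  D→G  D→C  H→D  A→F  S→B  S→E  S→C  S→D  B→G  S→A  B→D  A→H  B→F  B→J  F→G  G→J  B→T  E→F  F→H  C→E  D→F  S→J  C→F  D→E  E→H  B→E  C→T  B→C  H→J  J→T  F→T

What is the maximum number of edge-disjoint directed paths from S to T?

6

Assign every edge capacity 1; by Menger, the answer equals the max flow.
Path S→T (+1); total 1.
Path S→B→T (+1); total 2.
Path S→C→T (+1); total 3.
Path S→J→T (+1); total 4.
Path S→A→F→T (+1); total 5.
Path S→E→H→T (+1); total 6.
No residual S→T path; max flow = 6.
Certifying cut of size 6: {C→T, F→T, H→T, J→T, S→B, S→T}.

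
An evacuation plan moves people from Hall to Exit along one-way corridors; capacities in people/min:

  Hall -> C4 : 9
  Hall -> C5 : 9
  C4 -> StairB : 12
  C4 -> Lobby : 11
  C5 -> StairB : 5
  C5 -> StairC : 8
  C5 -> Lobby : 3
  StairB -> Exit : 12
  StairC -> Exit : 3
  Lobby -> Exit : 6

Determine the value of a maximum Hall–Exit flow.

18

Augment Hall→C4→StairB→Exit: bottleneck 9, flow now 9.
Augment Hall→C5→StairB→Exit: bottleneck 3, flow now 12.
Augment Hall→C5→StairC→Exit: bottleneck 3, flow now 15.
Augment Hall→C5→Lobby→Exit: bottleneck 3, flow now 18.
No augmenting path remains; maximum flow = 18.
In the residual graph, reachable from Hall: {Hall}.
Min-cut edges: Hall→C4 (9), Hall→C5 (9); capacity 9 + 9 = 18.
This cut is saturated, so no flow can exceed 18.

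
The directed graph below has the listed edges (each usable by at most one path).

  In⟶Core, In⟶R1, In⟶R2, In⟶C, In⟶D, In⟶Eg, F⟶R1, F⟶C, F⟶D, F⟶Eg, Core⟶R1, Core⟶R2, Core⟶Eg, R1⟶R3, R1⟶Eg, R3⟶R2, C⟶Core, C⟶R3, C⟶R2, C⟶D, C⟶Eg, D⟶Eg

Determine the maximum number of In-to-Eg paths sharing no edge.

Assign every edge capacity 1; by Menger, the answer equals the max flow.
Path In→Eg (+1); total 1.
Path In→Core→Eg (+1); total 2.
Path In→R1→Eg (+1); total 3.
Path In→C→Eg (+1); total 4.
Path In→D→Eg (+1); total 5.
No residual In→Eg path; max flow = 5.
Certifying cut of size 5: {In→C, In→Core, In→D, In→Eg, In→R1}.

5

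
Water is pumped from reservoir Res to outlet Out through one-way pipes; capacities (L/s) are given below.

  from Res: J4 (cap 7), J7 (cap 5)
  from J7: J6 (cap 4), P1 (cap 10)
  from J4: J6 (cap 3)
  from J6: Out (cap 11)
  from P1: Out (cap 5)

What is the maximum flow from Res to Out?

8

Augment Res→J7→J6→Out: bottleneck 4, flow now 4.
Augment Res→J7→P1→Out: bottleneck 1, flow now 5.
Augment Res→J4→J6→Out: bottleneck 3, flow now 8.
No augmenting path remains; maximum flow = 8.
In the residual graph, reachable from Res: {Res, J4}.
Min-cut edges: Res→J7 (5), J4→J6 (3); capacity 5 + 3 = 8.
This cut is saturated, so no flow can exceed 8.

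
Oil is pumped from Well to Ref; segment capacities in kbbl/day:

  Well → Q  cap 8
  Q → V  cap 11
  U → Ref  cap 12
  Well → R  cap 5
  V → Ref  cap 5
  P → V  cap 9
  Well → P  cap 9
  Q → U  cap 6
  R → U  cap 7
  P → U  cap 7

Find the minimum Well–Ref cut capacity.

Augment Well→P→U→Ref: bottleneck 7, flow now 7.
Augment Well→P→V→Ref: bottleneck 2, flow now 9.
Augment Well→Q→U→Ref: bottleneck 5, flow now 14.
Augment Well→Q→V→Ref: bottleneck 3, flow now 17.
No augmenting path remains; maximum flow = 17.
By max-flow min-cut, the minimum cut capacity equals the max flow.
In the residual graph, reachable from Well: {Well, P, Q, R, U, V}.
Min-cut edges: U→Ref (12), V→Ref (5); capacity 12 + 5 = 17.

17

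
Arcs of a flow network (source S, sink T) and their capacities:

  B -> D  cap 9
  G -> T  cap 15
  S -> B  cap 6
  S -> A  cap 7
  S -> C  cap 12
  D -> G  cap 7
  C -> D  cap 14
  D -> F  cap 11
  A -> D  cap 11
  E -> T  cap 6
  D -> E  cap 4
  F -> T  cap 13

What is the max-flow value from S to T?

22

Augment S→A→D→E→T: bottleneck 4, flow now 4.
Augment S→A→D→F→T: bottleneck 3, flow now 7.
Augment S→B→D→F→T: bottleneck 6, flow now 13.
Augment S→C→D→F→T: bottleneck 2, flow now 15.
Augment S→C→D→G→T: bottleneck 7, flow now 22.
No augmenting path remains; maximum flow = 22.
In the residual graph, reachable from S: {S, A, B, C, D}.
Min-cut edges: D→E (4), D→F (11), D→G (7); capacity 4 + 11 + 7 = 22.
This cut is saturated, so no flow can exceed 22.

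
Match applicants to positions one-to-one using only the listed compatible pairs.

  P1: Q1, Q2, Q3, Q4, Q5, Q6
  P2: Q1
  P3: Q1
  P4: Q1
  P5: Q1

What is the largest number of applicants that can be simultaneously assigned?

Unit-capacity flow: source→left, listed edges, right→sink; max matching = max flow.
Augmenting path P1→Q1 (+1); matched 1.
Augmenting path P2→Q1→P1→Q2 (+1); matched 2.
No augmenting path remains; maximum matching = 2.
König certificate: {P1, Q1} is a vertex cover of size 2 (every listed pair touches it), so no matching can be larger.

2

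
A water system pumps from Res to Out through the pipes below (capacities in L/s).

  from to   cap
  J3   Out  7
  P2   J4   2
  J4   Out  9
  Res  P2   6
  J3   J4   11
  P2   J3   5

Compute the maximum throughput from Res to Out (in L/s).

6

Augment Res→P2→J3→Out: bottleneck 5, flow now 5.
Augment Res→P2→J4→Out: bottleneck 1, flow now 6.
No augmenting path remains; maximum flow = 6.
In the residual graph, reachable from Res: {Res}.
Min-cut edges: Res→P2 (6); capacity 6 = 6.
This cut is saturated, so no flow can exceed 6.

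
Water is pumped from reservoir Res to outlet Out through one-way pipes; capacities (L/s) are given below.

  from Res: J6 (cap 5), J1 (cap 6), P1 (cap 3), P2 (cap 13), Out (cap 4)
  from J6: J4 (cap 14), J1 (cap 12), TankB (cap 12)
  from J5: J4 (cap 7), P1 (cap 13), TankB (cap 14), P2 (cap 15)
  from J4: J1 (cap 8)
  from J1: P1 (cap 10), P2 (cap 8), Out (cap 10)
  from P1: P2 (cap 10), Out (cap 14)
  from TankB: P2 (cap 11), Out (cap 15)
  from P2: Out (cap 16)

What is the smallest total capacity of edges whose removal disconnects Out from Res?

31

Augment Res→Out: bottleneck 4, flow now 4.
Augment Res→J1→Out: bottleneck 6, flow now 10.
Augment Res→P1→Out: bottleneck 3, flow now 13.
Augment Res→P2→Out: bottleneck 13, flow now 26.
Augment Res→J6→J1→Out: bottleneck 4, flow now 30.
Augment Res→J6→TankB→Out: bottleneck 1, flow now 31.
No augmenting path remains; maximum flow = 31.
By max-flow min-cut, the minimum cut capacity equals the max flow.
In the residual graph, reachable from Res: {Res}.
Min-cut edges: Res→J6 (5), Res→J1 (6), Res→P1 (3), Res→P2 (13), Res→Out (4); capacity 5 + 6 + 3 + 13 + 4 = 31.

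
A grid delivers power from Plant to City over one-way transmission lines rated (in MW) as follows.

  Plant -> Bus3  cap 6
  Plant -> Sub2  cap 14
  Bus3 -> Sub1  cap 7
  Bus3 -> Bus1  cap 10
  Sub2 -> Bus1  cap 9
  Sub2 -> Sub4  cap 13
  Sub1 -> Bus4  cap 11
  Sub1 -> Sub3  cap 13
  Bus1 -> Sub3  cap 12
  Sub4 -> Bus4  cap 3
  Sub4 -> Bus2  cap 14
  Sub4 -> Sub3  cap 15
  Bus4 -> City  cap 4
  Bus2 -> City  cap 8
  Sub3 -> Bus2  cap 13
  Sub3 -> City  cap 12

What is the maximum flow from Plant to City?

Augment Plant→Bus3→Sub1→Bus4→City: bottleneck 4, flow now 4.
Augment Plant→Bus3→Sub1→Sub3→City: bottleneck 2, flow now 6.
Augment Plant→Sub2→Bus1→Sub3→City: bottleneck 9, flow now 15.
Augment Plant→Sub2→Sub4→Bus2→City: bottleneck 5, flow now 20.
No augmenting path remains; maximum flow = 20.
In the residual graph, reachable from Plant: {Plant}.
Min-cut edges: Plant→Bus3 (6), Plant→Sub2 (14); capacity 6 + 14 = 20.
This cut is saturated, so no flow can exceed 20.

20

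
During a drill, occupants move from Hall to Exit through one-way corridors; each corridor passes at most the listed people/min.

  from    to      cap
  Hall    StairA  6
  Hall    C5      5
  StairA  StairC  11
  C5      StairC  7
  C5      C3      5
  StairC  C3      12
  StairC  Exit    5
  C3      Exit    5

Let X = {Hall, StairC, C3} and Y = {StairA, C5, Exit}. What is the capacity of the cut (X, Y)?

Edges leaving {Hall, StairC, C3}: Hall→StairA (6), Hall→C5 (5), StairC→Exit (5), C3→Exit (5).
Cut capacity = 6 + 5 + 5 + 5 = 21.

21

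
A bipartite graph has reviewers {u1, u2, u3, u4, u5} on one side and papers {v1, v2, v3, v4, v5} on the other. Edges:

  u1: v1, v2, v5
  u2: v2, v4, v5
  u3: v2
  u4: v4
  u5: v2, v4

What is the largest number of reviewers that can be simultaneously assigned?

4

Unit-capacity flow: source→left, listed edges, right→sink; max matching = max flow.
Augmenting path u1→v1 (+1); matched 1.
Augmenting path u2→v2 (+1); matched 2.
Augmenting path u4→v4 (+1); matched 3.
Augmenting path u3→v2→u2→v5 (+1); matched 4.
No augmenting path remains; maximum matching = 4.
König certificate: {u1, u2, v2, v4} is a vertex cover of size 4 (every listed pair touches it), so no matching can be larger.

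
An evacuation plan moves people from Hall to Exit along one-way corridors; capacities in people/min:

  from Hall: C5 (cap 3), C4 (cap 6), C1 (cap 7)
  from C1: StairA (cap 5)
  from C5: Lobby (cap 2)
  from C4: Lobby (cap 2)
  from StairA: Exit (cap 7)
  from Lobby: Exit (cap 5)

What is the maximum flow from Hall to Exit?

9

Augment Hall→C1→StairA→Exit: bottleneck 5, flow now 5.
Augment Hall→C5→Lobby→Exit: bottleneck 2, flow now 7.
Augment Hall→C4→Lobby→Exit: bottleneck 2, flow now 9.
No augmenting path remains; maximum flow = 9.
In the residual graph, reachable from Hall: {Hall, C1, C5, C4}.
Min-cut edges: C1→StairA (5), C5→Lobby (2), C4→Lobby (2); capacity 5 + 2 + 2 = 9.
This cut is saturated, so no flow can exceed 9.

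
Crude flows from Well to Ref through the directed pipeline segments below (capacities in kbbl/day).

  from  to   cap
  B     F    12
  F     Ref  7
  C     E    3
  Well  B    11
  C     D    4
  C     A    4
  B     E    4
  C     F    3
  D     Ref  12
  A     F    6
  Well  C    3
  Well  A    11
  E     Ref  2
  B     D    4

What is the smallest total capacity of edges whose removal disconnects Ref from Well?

16

Augment Well→A→F→Ref: bottleneck 6, flow now 6.
Augment Well→B→D→Ref: bottleneck 4, flow now 10.
Augment Well→B→E→Ref: bottleneck 2, flow now 12.
Augment Well→B→F→Ref: bottleneck 1, flow now 13.
Augment Well→C→D→Ref: bottleneck 3, flow now 16.
No augmenting path remains; maximum flow = 16.
By max-flow min-cut, the minimum cut capacity equals the max flow.
In the residual graph, reachable from Well: {Well, A, B, E, F}.
Min-cut edges: Well→C (3), B→D (4), E→Ref (2), F→Ref (7); capacity 3 + 4 + 2 + 7 = 16.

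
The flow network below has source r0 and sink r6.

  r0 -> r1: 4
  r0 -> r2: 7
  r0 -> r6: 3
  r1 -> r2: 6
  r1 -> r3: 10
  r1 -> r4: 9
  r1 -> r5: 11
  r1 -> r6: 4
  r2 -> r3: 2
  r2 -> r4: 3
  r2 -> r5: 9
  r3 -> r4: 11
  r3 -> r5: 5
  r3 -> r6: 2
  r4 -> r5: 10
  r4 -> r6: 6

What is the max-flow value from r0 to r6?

12

Augment r0→r6: bottleneck 3, flow now 3.
Augment r0→r1→r6: bottleneck 4, flow now 7.
Augment r0→r2→r3→r6: bottleneck 2, flow now 9.
Augment r0→r2→r4→r6: bottleneck 3, flow now 12.
No augmenting path remains; maximum flow = 12.
In the residual graph, reachable from r0: {r0, r2, r5}.
Min-cut edges: r0→r1 (4), r0→r6 (3), r2→r3 (2), r2→r4 (3); capacity 4 + 3 + 2 + 3 = 12.
This cut is saturated, so no flow can exceed 12.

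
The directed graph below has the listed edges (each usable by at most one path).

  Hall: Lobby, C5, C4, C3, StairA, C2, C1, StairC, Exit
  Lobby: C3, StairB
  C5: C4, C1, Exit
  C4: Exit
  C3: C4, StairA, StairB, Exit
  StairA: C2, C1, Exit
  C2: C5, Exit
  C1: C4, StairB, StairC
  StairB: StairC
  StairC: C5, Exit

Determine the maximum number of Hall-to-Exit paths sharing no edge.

7

Assign every edge capacity 1; by Menger, the answer equals the max flow.
Path Hall→Exit (+1); total 1.
Path Hall→C5→Exit (+1); total 2.
Path Hall→C4→Exit (+1); total 3.
Path Hall→C3→Exit (+1); total 4.
Path Hall→StairA→Exit (+1); total 5.
Path Hall→C2→Exit (+1); total 6.
Path Hall→StairC→Exit (+1); total 7.
No residual Hall→Exit path; max flow = 7.
Certifying cut of size 7: {C2→Exit, C3→Exit, C4→Exit, C5→Exit, Hall→Exit, StairA→Exit, StairC→Exit}.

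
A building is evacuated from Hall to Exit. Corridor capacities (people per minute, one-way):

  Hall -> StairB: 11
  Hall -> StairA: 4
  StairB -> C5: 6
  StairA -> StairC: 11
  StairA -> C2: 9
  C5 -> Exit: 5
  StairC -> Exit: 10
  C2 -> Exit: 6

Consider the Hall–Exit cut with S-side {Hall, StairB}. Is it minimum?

Given cut capacity: 4 + 6 = 10.
Augment Hall→StairB→C5→Exit: bottleneck 5, flow now 5.
Augment Hall→StairA→StairC→Exit: bottleneck 4, flow now 9.
No augmenting path remains; maximum flow = 9.
In the residual graph, reachable from Hall: {Hall, StairB, C5}.
Min-cut edges: Hall→StairA (4), C5→Exit (5); capacity 4 + 5 = 9.
Cut capacity 10 exceeds the max flow 9, so it is not minimum.

No — its capacity is 10, but the minimum cut has capacity 9.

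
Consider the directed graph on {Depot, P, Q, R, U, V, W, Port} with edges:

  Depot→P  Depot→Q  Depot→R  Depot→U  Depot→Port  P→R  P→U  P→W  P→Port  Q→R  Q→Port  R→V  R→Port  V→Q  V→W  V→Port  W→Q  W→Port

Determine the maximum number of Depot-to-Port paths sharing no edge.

4

Assign every edge capacity 1; by Menger, the answer equals the max flow.
Path Depot→Port (+1); total 1.
Path Depot→P→Port (+1); total 2.
Path Depot→Q→Port (+1); total 3.
Path Depot→R→Port (+1); total 4.
No residual Depot→Port path; max flow = 4.
Certifying cut of size 4: {Depot→P, Depot→Port, Depot→Q, Depot→R}.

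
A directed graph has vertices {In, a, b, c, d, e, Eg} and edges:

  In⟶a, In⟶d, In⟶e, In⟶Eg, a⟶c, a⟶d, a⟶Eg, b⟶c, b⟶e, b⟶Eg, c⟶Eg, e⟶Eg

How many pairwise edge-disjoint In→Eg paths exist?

Assign every edge capacity 1; by Menger, the answer equals the max flow.
Path In→Eg (+1); total 1.
Path In→a→Eg (+1); total 2.
Path In→e→Eg (+1); total 3.
No residual In→Eg path; max flow = 3.
Certifying cut of size 3: {In→Eg, In→a, In→e}.

3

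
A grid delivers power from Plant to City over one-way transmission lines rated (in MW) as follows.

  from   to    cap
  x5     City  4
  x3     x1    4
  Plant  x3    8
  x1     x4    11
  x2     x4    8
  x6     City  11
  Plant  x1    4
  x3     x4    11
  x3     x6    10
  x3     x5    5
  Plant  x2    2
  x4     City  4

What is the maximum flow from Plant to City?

Augment Plant→x1→x4→City: bottleneck 4, flow now 4.
Augment Plant→x3→x5→City: bottleneck 4, flow now 8.
Augment Plant→x3→x6→City: bottleneck 4, flow now 12.
No augmenting path remains; maximum flow = 12.
In the residual graph, reachable from Plant: {Plant, x1, x2, x4}.
Min-cut edges: Plant→x3 (8), x4→City (4); capacity 8 + 4 = 12.
This cut is saturated, so no flow can exceed 12.

12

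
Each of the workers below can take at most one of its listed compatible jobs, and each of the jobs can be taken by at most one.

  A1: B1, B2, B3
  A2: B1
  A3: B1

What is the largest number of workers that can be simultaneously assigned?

2

Unit-capacity flow: source→left, listed edges, right→sink; max matching = max flow.
Augmenting path A1→B1 (+1); matched 1.
Augmenting path A2→B1→A1→B2 (+1); matched 2.
No augmenting path remains; maximum matching = 2.
König certificate: {A1, B1} is a vertex cover of size 2 (every listed pair touches it), so no matching can be larger.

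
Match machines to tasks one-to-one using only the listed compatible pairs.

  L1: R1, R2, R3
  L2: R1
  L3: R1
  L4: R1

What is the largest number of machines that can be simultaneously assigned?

Unit-capacity flow: source→left, listed edges, right→sink; max matching = max flow.
Augmenting path L1→R1 (+1); matched 1.
Augmenting path L2→R1→L1→R2 (+1); matched 2.
No augmenting path remains; maximum matching = 2.
König certificate: {L1, R1} is a vertex cover of size 2 (every listed pair touches it), so no matching can be larger.

2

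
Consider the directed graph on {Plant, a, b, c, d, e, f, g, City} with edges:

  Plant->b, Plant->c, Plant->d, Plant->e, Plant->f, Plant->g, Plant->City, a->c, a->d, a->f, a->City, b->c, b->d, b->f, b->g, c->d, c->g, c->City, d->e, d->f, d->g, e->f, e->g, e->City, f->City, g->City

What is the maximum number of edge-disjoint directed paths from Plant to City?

5

Assign every edge capacity 1; by Menger, the answer equals the max flow.
Path Plant→City (+1); total 1.
Path Plant→c→City (+1); total 2.
Path Plant→e→City (+1); total 3.
Path Plant→f→City (+1); total 4.
Path Plant→g→City (+1); total 5.
No residual Plant→City path; max flow = 5.
Certifying cut of size 5: {Plant→City, c→City, e→City, f→City, g→City}.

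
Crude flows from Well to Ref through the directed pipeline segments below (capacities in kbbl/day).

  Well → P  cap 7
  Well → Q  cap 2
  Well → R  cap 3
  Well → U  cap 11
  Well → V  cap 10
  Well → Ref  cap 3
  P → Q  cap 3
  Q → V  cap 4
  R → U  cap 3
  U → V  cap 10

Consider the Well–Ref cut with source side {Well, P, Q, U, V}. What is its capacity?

Edges leaving {Well, P, Q, U, V}: Well→R (3), Well→Ref (3).
Cut capacity = 3 + 3 = 6.

6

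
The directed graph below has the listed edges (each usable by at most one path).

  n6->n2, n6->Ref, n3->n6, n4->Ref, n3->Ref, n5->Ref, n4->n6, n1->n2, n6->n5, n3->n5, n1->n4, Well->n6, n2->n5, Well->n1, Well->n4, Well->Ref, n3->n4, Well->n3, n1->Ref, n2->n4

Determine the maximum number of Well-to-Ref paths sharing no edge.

5

Assign every edge capacity 1; by Menger, the answer equals the max flow.
Path Well→Ref (+1); total 1.
Path Well→n1→Ref (+1); total 2.
Path Well→n3→Ref (+1); total 3.
Path Well→n4→Ref (+1); total 4.
Path Well→n6→Ref (+1); total 5.
No residual Well→Ref path; max flow = 5.
Certifying cut of size 5: {Well→Ref, Well→n1, Well→n3, Well→n4, Well→n6}.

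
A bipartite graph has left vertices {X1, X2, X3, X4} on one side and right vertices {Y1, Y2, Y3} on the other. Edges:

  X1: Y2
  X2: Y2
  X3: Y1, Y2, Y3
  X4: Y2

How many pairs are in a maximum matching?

2

Unit-capacity flow: source→left, listed edges, right→sink; max matching = max flow.
Augmenting path X1→Y2 (+1); matched 1.
Augmenting path X3→Y1 (+1); matched 2.
No augmenting path remains; maximum matching = 2.
König certificate: {X3, Y2} is a vertex cover of size 2 (every listed pair touches it), so no matching can be larger.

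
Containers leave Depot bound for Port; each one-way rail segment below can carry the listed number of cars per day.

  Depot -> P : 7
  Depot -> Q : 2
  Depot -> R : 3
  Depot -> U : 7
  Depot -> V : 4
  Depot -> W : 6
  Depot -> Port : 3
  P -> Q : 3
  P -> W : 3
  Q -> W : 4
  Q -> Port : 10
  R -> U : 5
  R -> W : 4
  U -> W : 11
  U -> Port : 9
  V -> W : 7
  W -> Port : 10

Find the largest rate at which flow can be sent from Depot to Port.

27

Augment Depot→Port: bottleneck 3, flow now 3.
Augment Depot→Q→Port: bottleneck 2, flow now 5.
Augment Depot→U→Port: bottleneck 7, flow now 12.
Augment Depot→W→Port: bottleneck 6, flow now 18.
Augment Depot→P→Q→Port: bottleneck 3, flow now 21.
Augment Depot→P→W→Port: bottleneck 3, flow now 24.
Augment Depot→R→U→Port: bottleneck 2, flow now 26.
Augment Depot→R→W→Port: bottleneck 1, flow now 27.
No augmenting path remains; maximum flow = 27.
In the residual graph, reachable from Depot: {Depot, P, R, U, V, W}.
Min-cut edges: Depot→Q (2), Depot→Port (3), P→Q (3), U→Port (9), W→Port (10); capacity 2 + 3 + 3 + 9 + 10 = 27.
This cut is saturated, so no flow can exceed 27.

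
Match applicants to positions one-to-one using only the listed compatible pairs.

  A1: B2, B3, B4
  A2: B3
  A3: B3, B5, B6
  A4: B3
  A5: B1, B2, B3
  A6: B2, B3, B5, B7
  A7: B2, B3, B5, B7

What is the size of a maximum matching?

6

Unit-capacity flow: source→left, listed edges, right→sink; max matching = max flow.
Augmenting path A1→B2 (+1); matched 1.
Augmenting path A2→B3 (+1); matched 2.
Augmenting path A3→B5 (+1); matched 3.
Augmenting path A5→B1 (+1); matched 4.
Augmenting path A6→B7 (+1); matched 5.
Augmenting path A7→B2→A1→B4 (+1); matched 6.
No augmenting path remains; maximum matching = 6.
König certificate: {A1, A3, A5, A6, A7, B3} is a vertex cover of size 6 (every listed pair touches it), so no matching can be larger.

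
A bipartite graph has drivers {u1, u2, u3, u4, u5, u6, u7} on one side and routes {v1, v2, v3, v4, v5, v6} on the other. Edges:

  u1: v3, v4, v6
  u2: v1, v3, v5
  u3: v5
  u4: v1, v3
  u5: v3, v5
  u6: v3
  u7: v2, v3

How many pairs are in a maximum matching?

5

Unit-capacity flow: source→left, listed edges, right→sink; max matching = max flow.
Augmenting path u1→v3 (+1); matched 1.
Augmenting path u2→v1 (+1); matched 2.
Augmenting path u3→v5 (+1); matched 3.
Augmenting path u7→v2 (+1); matched 4.
Augmenting path u4→v3→u1→v4 (+1); matched 5.
No augmenting path remains; maximum matching = 5.
König certificate: {u1, u7, v1, v3, v5} is a vertex cover of size 5 (every listed pair touches it), so no matching can be larger.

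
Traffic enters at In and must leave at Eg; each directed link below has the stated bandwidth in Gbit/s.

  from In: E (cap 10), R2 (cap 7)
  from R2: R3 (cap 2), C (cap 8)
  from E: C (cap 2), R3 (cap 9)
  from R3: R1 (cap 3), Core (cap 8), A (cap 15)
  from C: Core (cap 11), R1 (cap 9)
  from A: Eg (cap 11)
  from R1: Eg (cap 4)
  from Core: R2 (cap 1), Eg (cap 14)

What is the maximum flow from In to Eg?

Augment In→R2→R3→A→Eg: bottleneck 2, flow now 2.
Augment In→R2→C→R1→Eg: bottleneck 4, flow now 6.
Augment In→R2→C→Core→Eg: bottleneck 1, flow now 7.
Augment In→E→R3→A→Eg: bottleneck 9, flow now 16.
Augment In→E→C→Core→Eg: bottleneck 1, flow now 17.
No augmenting path remains; maximum flow = 17.
In the residual graph, reachable from In: {In}.
Min-cut edges: In→R2 (7), In→E (10); capacity 7 + 10 = 17.
This cut is saturated, so no flow can exceed 17.

17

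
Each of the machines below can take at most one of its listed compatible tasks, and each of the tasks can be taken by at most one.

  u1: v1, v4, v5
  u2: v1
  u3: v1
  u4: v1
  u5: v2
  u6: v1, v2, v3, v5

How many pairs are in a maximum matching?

Unit-capacity flow: source→left, listed edges, right→sink; max matching = max flow.
Augmenting path u1→v1 (+1); matched 1.
Augmenting path u5→v2 (+1); matched 2.
Augmenting path u6→v3 (+1); matched 3.
Augmenting path u2→v1→u1→v4 (+1); matched 4.
No augmenting path remains; maximum matching = 4.
König certificate: {u1, u5, u6, v1} is a vertex cover of size 4 (every listed pair touches it), so no matching can be larger.

4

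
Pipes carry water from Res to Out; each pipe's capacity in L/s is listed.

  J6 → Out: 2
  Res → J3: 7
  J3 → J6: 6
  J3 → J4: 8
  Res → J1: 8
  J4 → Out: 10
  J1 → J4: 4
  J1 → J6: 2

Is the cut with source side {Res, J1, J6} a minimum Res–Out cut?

No — its capacity is 13, but the minimum cut has capacity 12.

Given cut capacity: 7 + 4 + 2 = 13.
Augment Res→J1→J4→Out: bottleneck 4, flow now 4.
Augment Res→J1→J6→Out: bottleneck 2, flow now 6.
Augment Res→J3→J4→Out: bottleneck 6, flow now 12.
No augmenting path remains; maximum flow = 12.
In the residual graph, reachable from Res: {Res, J1, J3, J4, J6}.
Min-cut edges: J4→Out (10), J6→Out (2); capacity 10 + 2 = 12.
Cut capacity 13 exceeds the max flow 12, so it is not minimum.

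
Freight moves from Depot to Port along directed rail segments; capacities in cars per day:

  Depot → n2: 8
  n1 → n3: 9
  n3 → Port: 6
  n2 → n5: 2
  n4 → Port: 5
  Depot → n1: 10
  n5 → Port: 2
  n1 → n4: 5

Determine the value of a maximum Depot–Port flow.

Augment Depot→n1→n3→Port: bottleneck 6, flow now 6.
Augment Depot→n1→n4→Port: bottleneck 4, flow now 10.
Augment Depot→n2→n5→Port: bottleneck 2, flow now 12.
No augmenting path remains; maximum flow = 12.
In the residual graph, reachable from Depot: {Depot, n2}.
Min-cut edges: Depot→n1 (10), n2→n5 (2); capacity 10 + 2 = 12.
This cut is saturated, so no flow can exceed 12.

12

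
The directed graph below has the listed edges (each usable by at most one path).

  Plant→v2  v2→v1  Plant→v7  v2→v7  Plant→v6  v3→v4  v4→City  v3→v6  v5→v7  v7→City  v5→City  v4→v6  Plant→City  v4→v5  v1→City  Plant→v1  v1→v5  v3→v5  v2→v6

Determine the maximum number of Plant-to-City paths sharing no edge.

4

Assign every edge capacity 1; by Menger, the answer equals the max flow.
Path Plant→City (+1); total 1.
Path Plant→v1→City (+1); total 2.
Path Plant→v7→City (+1); total 3.
Path Plant→v2→v1→v5→City (+1); total 4.
No residual Plant→City path; max flow = 4.
Certifying cut of size 4: {Plant→City, Plant→v1, Plant→v2, Plant→v7}.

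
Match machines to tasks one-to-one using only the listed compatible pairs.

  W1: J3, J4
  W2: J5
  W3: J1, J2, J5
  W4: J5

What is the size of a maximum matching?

Unit-capacity flow: source→left, listed edges, right→sink; max matching = max flow.
Augmenting path W1→J3 (+1); matched 1.
Augmenting path W2→J5 (+1); matched 2.
Augmenting path W3→J1 (+1); matched 3.
No augmenting path remains; maximum matching = 3.
König certificate: {W1, W3, J5} is a vertex cover of size 3 (every listed pair touches it), so no matching can be larger.

3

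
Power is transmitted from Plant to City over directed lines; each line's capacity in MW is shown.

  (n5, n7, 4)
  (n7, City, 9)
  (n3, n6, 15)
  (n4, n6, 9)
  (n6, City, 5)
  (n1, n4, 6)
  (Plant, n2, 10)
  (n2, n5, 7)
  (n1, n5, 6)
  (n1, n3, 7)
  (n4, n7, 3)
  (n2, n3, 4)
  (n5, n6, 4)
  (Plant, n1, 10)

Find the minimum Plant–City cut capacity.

12

Augment Plant→n1→n3→n6→City: bottleneck 5, flow now 5.
Augment Plant→n1→n4→n7→City: bottleneck 3, flow now 8.
Augment Plant→n1→n5→n7→City: bottleneck 2, flow now 10.
Augment Plant→n2→n5→n7→City: bottleneck 2, flow now 12.
No augmenting path remains; maximum flow = 12.
By max-flow min-cut, the minimum cut capacity equals the max flow.
In the residual graph, reachable from Plant: {Plant, n1, n2, n3, n4, n5, n6}.
Min-cut edges: n4→n7 (3), n5→n7 (4), n6→City (5); capacity 3 + 4 + 5 = 12.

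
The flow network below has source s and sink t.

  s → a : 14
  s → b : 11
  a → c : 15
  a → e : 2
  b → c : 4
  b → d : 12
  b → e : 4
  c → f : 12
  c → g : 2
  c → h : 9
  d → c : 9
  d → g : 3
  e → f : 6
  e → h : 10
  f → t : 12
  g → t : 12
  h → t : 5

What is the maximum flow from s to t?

Augment s→a→c→f→t: bottleneck 12, flow now 12.
Augment s→a→c→g→t: bottleneck 2, flow now 14.
Augment s→b→c→h→t: bottleneck 4, flow now 18.
Augment s→b→d→g→t: bottleneck 3, flow now 21.
Augment s→b→e→h→t: bottleneck 1, flow now 22.
No augmenting path remains; maximum flow = 22.
In the residual graph, reachable from s: {s, a, b, c, d, e, f, h}.
Min-cut edges: c→g (2), d→g (3), f→t (12), h→t (5); capacity 2 + 3 + 12 + 5 = 22.
This cut is saturated, so no flow can exceed 22.

22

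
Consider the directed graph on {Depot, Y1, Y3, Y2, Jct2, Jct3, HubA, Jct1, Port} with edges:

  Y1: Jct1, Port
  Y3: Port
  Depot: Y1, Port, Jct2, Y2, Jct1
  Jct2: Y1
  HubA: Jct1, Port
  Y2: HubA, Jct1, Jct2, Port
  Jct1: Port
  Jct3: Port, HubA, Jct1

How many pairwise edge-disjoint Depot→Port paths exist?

Assign every edge capacity 1; by Menger, the answer equals the max flow.
Path Depot→Port (+1); total 1.
Path Depot→Y1→Port (+1); total 2.
Path Depot→Y2→Port (+1); total 3.
Path Depot→Jct1→Port (+1); total 4.
No residual Depot→Port path; max flow = 4.
Certifying cut of size 4: {Depot→Port, Depot→Y2, Jct1→Port, Y1→Port}.

4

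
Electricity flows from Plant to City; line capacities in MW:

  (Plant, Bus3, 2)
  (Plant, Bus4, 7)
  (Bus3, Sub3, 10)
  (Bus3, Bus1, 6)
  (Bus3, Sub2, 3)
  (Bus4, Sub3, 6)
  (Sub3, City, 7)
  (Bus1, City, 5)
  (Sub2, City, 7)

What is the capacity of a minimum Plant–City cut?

Augment Plant→Bus3→Sub3→City: bottleneck 2, flow now 2.
Augment Plant→Bus4→Sub3→City: bottleneck 5, flow now 7.
Augment Plant→Bus4→Sub3→Bus3→Bus1→City: bottleneck 1, flow now 8. (uses reverse residual edge)
No augmenting path remains; maximum flow = 8.
By max-flow min-cut, the minimum cut capacity equals the max flow.
In the residual graph, reachable from Plant: {Plant, Bus4}.
Min-cut edges: Plant→Bus3 (2), Bus4→Sub3 (6); capacity 2 + 6 = 8.

8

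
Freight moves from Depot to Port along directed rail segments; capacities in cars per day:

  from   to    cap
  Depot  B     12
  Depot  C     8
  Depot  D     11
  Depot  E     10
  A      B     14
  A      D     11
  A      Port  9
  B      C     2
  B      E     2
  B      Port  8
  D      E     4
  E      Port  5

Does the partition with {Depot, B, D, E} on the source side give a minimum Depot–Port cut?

Given cut capacity: 8 + 2 + 8 + 5 = 23.
Augment Depot→B→Port: bottleneck 8, flow now 8.
Augment Depot→E→Port: bottleneck 5, flow now 13.
No augmenting path remains; maximum flow = 13.
In the residual graph, reachable from Depot: {Depot, B, C, D, E}.
Min-cut edges: B→Port (8), E→Port (5); capacity 8 + 5 = 13.
Cut capacity 23 exceeds the max flow 13, so it is not minimum.

No — its capacity is 23, but the minimum cut has capacity 13.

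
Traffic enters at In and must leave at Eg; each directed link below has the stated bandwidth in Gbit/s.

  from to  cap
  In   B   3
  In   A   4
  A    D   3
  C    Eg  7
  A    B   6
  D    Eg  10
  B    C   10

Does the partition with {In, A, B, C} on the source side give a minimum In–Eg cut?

Given cut capacity: 3 + 7 = 10.
Augment In→A→D→Eg: bottleneck 3, flow now 3.
Augment In→B→C→Eg: bottleneck 3, flow now 6.
Augment In→A→B→C→Eg: bottleneck 1, flow now 7.
No augmenting path remains; maximum flow = 7.
In the residual graph, reachable from In: {In}.
Min-cut edges: In→A (4), In→B (3); capacity 4 + 3 = 7.
Cut capacity 10 exceeds the max flow 7, so it is not minimum.

No — its capacity is 10, but the minimum cut has capacity 7.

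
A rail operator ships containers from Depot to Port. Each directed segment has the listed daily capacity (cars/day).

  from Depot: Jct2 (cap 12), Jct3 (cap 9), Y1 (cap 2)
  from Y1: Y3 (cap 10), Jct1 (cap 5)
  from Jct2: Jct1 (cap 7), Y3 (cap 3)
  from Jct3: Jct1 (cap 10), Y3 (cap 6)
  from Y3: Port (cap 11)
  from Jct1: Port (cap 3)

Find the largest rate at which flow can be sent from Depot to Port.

14

Augment Depot→Y1→Y3→Port: bottleneck 2, flow now 2.
Augment Depot→Jct2→Y3→Port: bottleneck 3, flow now 5.
Augment Depot→Jct2→Jct1→Port: bottleneck 3, flow now 8.
Augment Depot→Jct3→Y3→Port: bottleneck 6, flow now 14.
No augmenting path remains; maximum flow = 14.
In the residual graph, reachable from Depot: {Depot, Jct2, Jct3, Jct1}.
Min-cut edges: Depot→Y1 (2), Jct2→Y3 (3), Jct3→Y3 (6), Jct1→Port (3); capacity 2 + 3 + 6 + 3 = 14.
This cut is saturated, so no flow can exceed 14.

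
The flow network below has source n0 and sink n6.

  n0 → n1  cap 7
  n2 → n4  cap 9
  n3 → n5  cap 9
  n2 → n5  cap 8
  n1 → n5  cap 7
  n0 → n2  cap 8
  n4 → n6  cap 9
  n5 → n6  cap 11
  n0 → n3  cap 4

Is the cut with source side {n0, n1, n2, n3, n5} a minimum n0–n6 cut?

No — its capacity is 20, but the minimum cut has capacity 19.

Given cut capacity: 9 + 11 = 20.
Augment n0→n1→n5→n6: bottleneck 7, flow now 7.
Augment n0→n2→n4→n6: bottleneck 8, flow now 15.
Augment n0→n3→n5→n6: bottleneck 4, flow now 19.
No augmenting path remains; maximum flow = 19.
In the residual graph, reachable from n0: {n0}.
Min-cut edges: n0→n1 (7), n0→n2 (8), n0→n3 (4); capacity 7 + 8 + 4 = 19.
Cut capacity 20 exceeds the max flow 19, so it is not minimum.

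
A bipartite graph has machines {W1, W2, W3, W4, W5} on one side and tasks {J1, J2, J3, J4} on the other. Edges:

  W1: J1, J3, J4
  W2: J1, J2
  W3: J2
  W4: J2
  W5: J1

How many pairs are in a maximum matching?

3

Unit-capacity flow: source→left, listed edges, right→sink; max matching = max flow.
Augmenting path W1→J1 (+1); matched 1.
Augmenting path W2→J2 (+1); matched 2.
Augmenting path W5→J1→W1→J3 (+1); matched 3.
No augmenting path remains; maximum matching = 3.
König certificate: {W1, J1, J2} is a vertex cover of size 3 (every listed pair touches it), so no matching can be larger.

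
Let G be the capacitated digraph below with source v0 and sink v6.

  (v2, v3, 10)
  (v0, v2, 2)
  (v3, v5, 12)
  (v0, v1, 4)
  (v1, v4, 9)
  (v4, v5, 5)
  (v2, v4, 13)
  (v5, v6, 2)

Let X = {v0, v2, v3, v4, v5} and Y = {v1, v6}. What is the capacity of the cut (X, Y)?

Edges leaving {v0, v2, v3, v4, v5}: v0→v1 (4), v5→v6 (2).
Cut capacity = 4 + 2 = 6.

6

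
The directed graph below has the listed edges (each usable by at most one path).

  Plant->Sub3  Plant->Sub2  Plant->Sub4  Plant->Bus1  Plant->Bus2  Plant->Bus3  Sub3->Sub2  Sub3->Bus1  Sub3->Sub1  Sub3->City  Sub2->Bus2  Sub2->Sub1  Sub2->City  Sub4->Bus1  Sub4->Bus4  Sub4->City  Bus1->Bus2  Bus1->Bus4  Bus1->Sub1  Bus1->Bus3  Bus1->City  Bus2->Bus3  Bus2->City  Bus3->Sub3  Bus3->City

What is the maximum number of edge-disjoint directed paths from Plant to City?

Assign every edge capacity 1; by Menger, the answer equals the max flow.
Path Plant→Sub3→City (+1); total 1.
Path Plant→Sub2→City (+1); total 2.
Path Plant→Sub4→City (+1); total 3.
Path Plant→Bus1→City (+1); total 4.
Path Plant→Bus2→City (+1); total 5.
Path Plant→Bus3→City (+1); total 6.
No residual Plant→City path; max flow = 6.
Certifying cut of size 6: {Plant→Bus1, Plant→Bus2, Plant→Bus3, Plant→Sub2, Plant→Sub3, Plant→Sub4}.

6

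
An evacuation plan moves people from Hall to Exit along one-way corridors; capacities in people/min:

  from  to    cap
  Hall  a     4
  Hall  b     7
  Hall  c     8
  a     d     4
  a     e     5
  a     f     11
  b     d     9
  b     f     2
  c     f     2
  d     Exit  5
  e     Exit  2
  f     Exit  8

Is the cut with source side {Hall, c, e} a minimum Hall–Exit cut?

Given cut capacity: 4 + 7 + 2 + 2 = 15.
Augment Hall→a→d→Exit: bottleneck 4, flow now 4.
Augment Hall→b→d→Exit: bottleneck 1, flow now 5.
Augment Hall→b→f→Exit: bottleneck 2, flow now 7.
Augment Hall→c→f→Exit: bottleneck 2, flow now 9.
Augment Hall→b→d→a→e→Exit: bottleneck 2, flow now 11. (uses reverse residual edge)
Augment Hall→b→d→a→f→Exit: bottleneck 2, flow now 13. (uses reverse residual edge)
No augmenting path remains; maximum flow = 13.
In the residual graph, reachable from Hall: {Hall, c}.
Min-cut edges: Hall→a (4), Hall→b (7), c→f (2); capacity 4 + 7 + 2 = 13.
Cut capacity 15 exceeds the max flow 13, so it is not minimum.

No — its capacity is 15, but the minimum cut has capacity 13.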